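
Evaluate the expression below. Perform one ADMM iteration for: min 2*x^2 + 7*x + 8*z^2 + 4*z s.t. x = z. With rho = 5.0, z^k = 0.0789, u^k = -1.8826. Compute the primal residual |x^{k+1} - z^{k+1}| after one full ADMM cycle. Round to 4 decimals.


ADMM iteration with rho = 5.0, z^k = 0.0789, u^k = -1.8826
Step 1: x-update.
Minimize 2*x^2 + 7*x + (5.0/2)*(x - 0.0789 - 1.8826)^2
FOC: (2*2 + 5.0)*x = -7 + 5.0*(0.0789 + 1.8826)
x^{k+1} = 0.3119
Step 2: z-update.
Minimize 8*z^2 + 4*z + (5.0/2)*(0.3119 - z - 1.8826)^2
FOC: (2*8 + 5.0)*z = -4 + 5.0*(0.3119 - 1.8826)
z^{k+1} = -0.5644
Step 3: u-update.
u^{k+1} = -1.8826 + 0.3119 + 0.5644 = -1.0062
Step 4: Primal residual = |0.3119 + 0.5644| = 0.8764


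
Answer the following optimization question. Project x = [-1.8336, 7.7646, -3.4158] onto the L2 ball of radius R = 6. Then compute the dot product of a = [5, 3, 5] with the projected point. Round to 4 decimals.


Step 1: Compute ||x|| (intermediates to 6 decimals).
||x|| = sqrt((-1.8336)^2 + 7.7646^2 + (-3.4158)^2) = 8.67864
Step 2: Project.
Since ||x|| > R, scale = R/||x|| = 6/8.67864 = 0.691353, proj(x) = scale * x
proj(x) = [-1.267665, 5.36808, -2.361524]
Step 3: Dot product.
a^T * proj(x) = 5*(-1.267665) + 3*5.36808 + 5*(-2.361524) = -2.0417


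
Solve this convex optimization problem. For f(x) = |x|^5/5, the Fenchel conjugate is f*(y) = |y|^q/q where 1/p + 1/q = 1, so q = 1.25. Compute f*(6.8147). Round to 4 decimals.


The conjugate exponent q satisfies 1/p + 1/q = 1.
p = 5, so q = 5/(5 - 1) = 1.25
|y|^q = 6.8147^1.25 = 11.0105
f*(6.8147) = 11.0105 / 1.25 = 8.8084


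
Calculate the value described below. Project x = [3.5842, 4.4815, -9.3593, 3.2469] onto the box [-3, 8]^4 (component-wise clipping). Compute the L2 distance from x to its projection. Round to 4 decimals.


Project each component onto [-3, 8].
clip(3.5842) = 3.5842, clip(4.4815) = 4.4815, clip(-9.3593) = -3.0, clip(3.2469) = 3.2469
Projection = [3.5842, 4.4815, -3.0, 3.2469]
Squared diffs: [0.0, 0.0, 40.4407, 0.0]
Distance = sqrt(40.4407) = 6.3593


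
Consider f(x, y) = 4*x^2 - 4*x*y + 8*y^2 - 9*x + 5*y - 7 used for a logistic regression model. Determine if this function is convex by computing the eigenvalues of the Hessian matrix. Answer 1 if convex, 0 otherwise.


The Hessian of f(x,y) = 4*x^2 - 4*x*y + 8*y^2 - 9*x + 5*y - 7 is:
H = [[8, -4], [-4, 16]]
Trace = 8 + 16 = 24
Determinant = 8*16 - (-4)^2 = 112
Discriminant = (24)^2 - 4*112 = 128.0
Eigenvalues: lambda_1 = 6.3431, lambda_2 = 17.6569
The function is convex.

1


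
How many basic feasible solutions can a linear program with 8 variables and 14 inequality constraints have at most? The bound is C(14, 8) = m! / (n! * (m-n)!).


Each vertex corresponds to some choice of n active constraints out of m, so the number of vertices is at most C(m, n) = m! / (n!(m-n)!).
m = 14, n = 8
Numerator: 14 * 13 * 12 * 11 * 10 * 9 * 8 * 7
Denominator: 8! = 40320
C(14, 8) = 3003


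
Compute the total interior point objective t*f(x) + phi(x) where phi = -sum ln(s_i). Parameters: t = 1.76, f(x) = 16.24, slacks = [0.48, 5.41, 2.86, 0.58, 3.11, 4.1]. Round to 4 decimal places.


Step 1: Compute log-barrier.
ln values: [-0.734, 1.6882, 1.0508, -0.5447, 1.1346, 1.411]
phi = -(-0.734 + 1.6882 + 1.0508 - 0.5447 + 1.1346 + 1.411) = -4.006
Step 2: Compute augmented objective.
t*f(x) = 1.76*16.24 = 28.5824
Total = 28.5824 - 4.006 = 24.5764


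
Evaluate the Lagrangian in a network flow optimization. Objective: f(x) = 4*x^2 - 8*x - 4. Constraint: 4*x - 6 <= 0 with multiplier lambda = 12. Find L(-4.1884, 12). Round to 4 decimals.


Step 1: Evaluate f(x).
f(-4.1884) = 4*(-4.1884)^2 - 8*(-4.1884) - 4 = 99.678
Step 2: Evaluate g(x).
g(-4.1884) = 4*-4.1884 - 6 = -22.7536
Step 3: Compute Lagrangian.
L = 99.678 + 12*-22.7536 = -173.3652


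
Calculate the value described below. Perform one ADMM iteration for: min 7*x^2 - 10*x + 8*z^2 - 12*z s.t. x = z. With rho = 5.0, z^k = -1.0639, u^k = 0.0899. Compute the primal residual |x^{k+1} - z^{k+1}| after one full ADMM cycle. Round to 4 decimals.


ADMM iteration with rho = 5.0, z^k = -1.0639, u^k = 0.0899
Step 1: x-update.
Minimize 7*x^2 - 10*x + (5.0/2)*(x + 1.0639 + 0.0899)^2
FOC: (2*7 + 5.0)*x = 10 + 5.0*(-1.0639 - 0.0899)
x^{k+1} = 0.2227
Step 2: z-update.
Minimize 8*z^2 - 12*z + (5.0/2)*(0.2227 - z + 0.0899)^2
FOC: (2*8 + 5.0)*z = 12 + 5.0*(0.2227 + 0.0899)
z^{k+1} = 0.6459
Step 3: u-update.
u^{k+1} = 0.0899 + 0.2227 - 0.6459 = -0.3333
Step 4: Primal residual = |0.2227 - 0.6459| = 0.4232


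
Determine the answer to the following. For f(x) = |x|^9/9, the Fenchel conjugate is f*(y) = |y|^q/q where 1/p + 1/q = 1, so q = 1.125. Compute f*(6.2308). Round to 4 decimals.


The conjugate exponent q satisfies 1/p + 1/q = 1.
p = 9, so q = 9/(9 - 1) = 1.125
|y|^q = 6.2308^1.125 = 7.8318
f*(6.2308) = 7.8318 / 1.125 = 6.9616


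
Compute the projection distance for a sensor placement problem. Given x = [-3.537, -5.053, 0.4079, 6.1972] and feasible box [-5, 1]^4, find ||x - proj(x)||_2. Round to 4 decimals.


Project each component onto [-5, 1].
clip(-3.537) = -3.537, clip(-5.053) = -5.0, clip(0.4079) = 0.4079, clip(6.1972) = 1.0
Projection = [-3.537, -5.0, 0.4079, 1.0]
Squared diffs: [0.0, 0.0028, 0.0, 27.0109]
Distance = sqrt(27.0137) = 5.1975


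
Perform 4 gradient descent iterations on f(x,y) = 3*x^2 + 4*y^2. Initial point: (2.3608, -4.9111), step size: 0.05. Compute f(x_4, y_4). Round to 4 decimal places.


Gradient descent on f(x,y) = 3*x^2 + 4*y^2.
Starting point: (2.3608, -4.9111), alpha = 0.05
Step 1: grad_x = 2*3*2.3608 = 14.1648, grad_y = 2*4*-4.9111 = -39.2888
  x_1 = 2.3608 - 0.05*14.1648 = 1.6526
  y_1 = -4.9111 - 0.05*-39.2888 = -2.9467
Step 2: grad_x = 2*3*1.6526 = 9.9154, grad_y = 2*4*-2.9467 = -23.5733
  x_2 = 1.6526 - 0.05*9.9154 = 1.1568
  y_2 = -2.9467 - 0.05*-23.5733 = -1.768
Step 3: grad_x = 2*3*1.1568 = 6.9408, grad_y = 2*4*-1.768 = -14.144
  x_3 = 1.1568 - 0.05*6.9408 = 0.8098
  y_3 = -1.768 - 0.05*-14.144 = -1.0608
Step 4: grad_x = 2*3*0.8098 = 4.8585, grad_y = 2*4*-1.0608 = -8.4864
  x_4 = 0.8098 - 0.05*4.8585 = 0.5668
  y_4 = -1.0608 - 0.05*-8.4864 = -0.6365
f(0.5668, -0.6365) = 3*0.5668^2 + 4*(-0.6365)^2 = 2.5843


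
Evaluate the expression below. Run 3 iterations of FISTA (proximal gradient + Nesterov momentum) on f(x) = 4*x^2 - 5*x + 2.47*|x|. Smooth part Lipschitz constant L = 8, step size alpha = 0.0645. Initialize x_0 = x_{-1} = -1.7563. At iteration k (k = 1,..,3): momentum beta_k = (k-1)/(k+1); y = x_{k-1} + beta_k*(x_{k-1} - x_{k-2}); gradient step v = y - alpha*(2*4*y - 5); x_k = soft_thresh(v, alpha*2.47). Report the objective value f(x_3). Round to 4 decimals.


FISTA on f(x) = 4*x^2 - 5*x + 2.47*|x|
L = 8, alpha = 0.0645
Iteration 1: beta = 0.0, y = -1.7563 + 0.0*(-1.7563 + 1.7563) = -1.7563
  grad(y) = -19.0504, v = y - alpha*grad = -0.5275
  prox(v) = soft_thresh(-0.5275, 0.1593) = -0.3682
Iteration 2: beta = 0.3333, y = -0.3682 + 0.3333*(-0.3682 + 1.7563) = 0.0945
  grad(y) = -4.2444, v = y - alpha*grad = 0.3682
  prox(v) = soft_thresh(0.3682, 0.1593) = 0.2089
Iteration 3: beta = 0.5, y = 0.2089 + 0.5*(0.2089 + 0.3682) = 0.4975
  grad(y) = -1.0203, v = y - alpha*grad = 0.5633
  prox(v) = soft_thresh(0.5633, 0.1593) = 0.404
f(x_3) = 4*0.404^2 - 5*0.404 + 2.47*|0.404| = -0.3693


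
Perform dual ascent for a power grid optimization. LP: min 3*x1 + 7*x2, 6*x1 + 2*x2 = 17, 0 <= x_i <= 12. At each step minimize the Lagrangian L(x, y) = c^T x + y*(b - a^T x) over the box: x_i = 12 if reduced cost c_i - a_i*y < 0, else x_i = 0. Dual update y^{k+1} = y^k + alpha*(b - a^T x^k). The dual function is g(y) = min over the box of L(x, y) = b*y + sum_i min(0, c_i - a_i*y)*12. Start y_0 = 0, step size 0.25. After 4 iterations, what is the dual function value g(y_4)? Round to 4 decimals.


Dual ascent for LP: min 3*x1 + 7*x2, 6*x1 + 2*x2 = 17, 0 <= x_i <= 12
Step 1: y^k = 0.0, reduced costs: (3.0, 7.0)
  x^k = (0.0, 0.0), subgradient = b - a^T x = 17.0
  y^{k+1} = 0.0 + 0.25*17.0 = 4.25
Step 2: y^k = 4.25, reduced costs: (-22.5, -1.5)
  x^k = (12.0, 12.0), subgradient = b - a^T x = -79.0
  y^{k+1} = 4.25 + 0.25*-79.0 = -15.5
Step 3: y^k = -15.5, reduced costs: (96.0, 38.0)
  x^k = (0.0, 0.0), subgradient = b - a^T x = 17.0
  y^{k+1} = -15.5 + 0.25*17.0 = -11.25
Step 4: y^k = -11.25, reduced costs: (70.5, 29.5)
  x^k = (0.0, 0.0), subgradient = b - a^T x = 17.0
  y^{k+1} = -11.25 + 0.25*17.0 = -7.0
Dual objective at y_4 = -7.0: reduced costs (45.0, 21.0), box minimizer x = (0.0, 0.0)
g(y_4) = b*y + (c1 - a1*y)*x1 + (c2 - a2*y)*x2 = 17*(-7.0) + 45.0*0.0 + 21.0*0.0 = -119.0 + 0.0 + 0.0 = -119.0


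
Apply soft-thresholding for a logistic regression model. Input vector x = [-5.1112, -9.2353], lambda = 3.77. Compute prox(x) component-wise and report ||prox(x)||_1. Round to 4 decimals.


Soft-thresholding with lambda = 3.77:
prox(-5.1112) = sign(-5.1112)*max(|-5.1112| - 3.77, 0) = -1.3412
prox(-9.2353) = sign(-9.2353)*max(|-9.2353| - 3.77, 0) = -5.4653
prox(x) = [-1.3412, -5.4653]
||prox(x)||_1 = 1.3412 + 5.4653 = 6.8065


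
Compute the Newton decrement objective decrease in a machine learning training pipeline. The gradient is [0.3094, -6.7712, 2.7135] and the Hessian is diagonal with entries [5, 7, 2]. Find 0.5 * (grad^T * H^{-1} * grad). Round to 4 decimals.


Step 1: H is diagonal, so H^(-1) * g = [0.0619, -0.9673, 1.3568].
Step 2: g^T H^(-1) g = sum_i g_i^2 / H_ii
  = (0.3094)^2/5 + (-6.7712)^2/7 + (2.7135)^2/2
  = 0.0191 + 6.5499 + 3.6815 = 10.2506
Step 3: Objective decrease = 0.5 * g^T H^(-1) g = 5.1253


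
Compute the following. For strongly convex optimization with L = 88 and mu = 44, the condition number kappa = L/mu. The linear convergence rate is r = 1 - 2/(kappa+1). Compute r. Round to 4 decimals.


Step 1: Compute the condition number.
kappa = L/mu = 88/44 = 2.0
Step 2: Compute the convergence rate.
r = 1 - 2/(kappa + 1) = 1 - 2*mu/(L + mu) = (L - mu)/(L + mu) = 44/132 = 0.3333


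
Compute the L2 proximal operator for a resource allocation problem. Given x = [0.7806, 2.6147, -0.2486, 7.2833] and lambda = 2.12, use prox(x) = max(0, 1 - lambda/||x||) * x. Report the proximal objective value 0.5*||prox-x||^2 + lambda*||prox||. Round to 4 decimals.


Step 1: Compute ||x||.
||x|| = 7.7817
Step 2: Compute scaling factor.
scale = max(0, 1 - 2.12/7.7817) = 0.7276
Step 3: prox(x) = [0.5679, 1.9024, -0.1809, 5.2991]
||prox(x)|| = 5.6617
Step 4: Proximal objective.
0.5*||prox-x||^2 = 2.2472
lambda*||prox|| = 12.0028
Total = 14.2499


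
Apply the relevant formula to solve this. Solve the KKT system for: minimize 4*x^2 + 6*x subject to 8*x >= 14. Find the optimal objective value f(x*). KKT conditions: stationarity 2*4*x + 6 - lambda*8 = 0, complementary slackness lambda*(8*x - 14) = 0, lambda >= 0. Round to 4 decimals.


Step 1: Try lambda = 0 (constraint inactive).
x_unc = -6/(2*4) = -0.75
Check: 8*-0.75 = -6.0 < 14 -- violated!
Step 2: Constraint must be active: 8*x = 14
x* = 14/8 = 1.75
lambda = (2*4*1.75 + 6)/8 = 2.5
Step 3: Compute optimal value.
f(x*) = 4*1.75^2 + 6*1.75 = 22.75


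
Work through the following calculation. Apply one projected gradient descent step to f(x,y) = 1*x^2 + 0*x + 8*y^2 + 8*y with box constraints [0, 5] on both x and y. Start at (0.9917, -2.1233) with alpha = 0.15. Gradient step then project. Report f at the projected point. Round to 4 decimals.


Step 1: Compute gradient at (0.9917, -2.1233).
grad_x = 2*1*0.9917 + 0 = 1.9834
grad_y = 2*8*-2.1233 + 8 = -25.9728
Step 2: Gradient step.
x_raw = 0.9917 - 0.15*1.9834 = 0.6942
y_raw = -2.1233 - 0.15*-25.9728 = 1.7726
Step 3: Project onto [0, 5].
x_proj = clip(0.6942) = 0.6942
y_proj = clip(1.7726) = 1.7726
Step 4: Evaluate f.
f(0.6942, 1.7726) = 39.8003


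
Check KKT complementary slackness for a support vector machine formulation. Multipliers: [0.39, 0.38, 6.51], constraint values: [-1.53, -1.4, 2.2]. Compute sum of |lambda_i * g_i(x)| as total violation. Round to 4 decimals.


KKT complementary slackness check:
lambda_1 * g_1 = 0.39 * -1.53 = -0.5967
lambda_2 * g_2 = 0.38 * -1.4 = -0.532
lambda_3 * g_3 = 6.51 * 2.2 = 14.322
Total violation = 0.5967 + 0.532 + 14.322 = 15.4507


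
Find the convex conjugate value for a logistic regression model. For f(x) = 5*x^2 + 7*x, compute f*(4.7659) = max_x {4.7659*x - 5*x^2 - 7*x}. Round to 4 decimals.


f*(y) = sup_x {y*x - a*x^2 - b*x} = sup_x {(y-b)*x - a*x^2}
FOC: (y - b) - 2a*x = 0 => x* = (y - b)/(2a)
x* = (4.7659 - 7)/(2*5) = -0.2234
f*(4.7659) = (y-b)^2/(4a) = (4.7659 - 7)^2/(4*5)
= 4.9912/20 = 0.2496


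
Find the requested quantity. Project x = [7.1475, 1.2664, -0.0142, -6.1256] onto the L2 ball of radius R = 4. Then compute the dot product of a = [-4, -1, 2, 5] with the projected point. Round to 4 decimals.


Step 1: Compute ||x|| (intermediates to 6 decimals).
||x|| = sqrt(7.1475^2 + 1.2664^2 + (-0.0142)^2 + (-6.1256)^2) = 9.498089
Step 2: Project.
Since ||x|| > R, scale = R/||x|| = 4/9.498089 = 0.421137, proj(x) = scale * x
proj(x) = [3.010077, 0.533328, -0.00598, -2.579717]
Step 3: Dot product.
a^T * proj(x) = -4*3.010077 - 1*0.533328 + 2*(-0.00598) + 5*(-2.579717) = -25.4842


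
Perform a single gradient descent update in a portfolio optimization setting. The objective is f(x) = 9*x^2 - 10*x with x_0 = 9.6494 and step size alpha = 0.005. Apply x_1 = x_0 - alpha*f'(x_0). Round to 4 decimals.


We compute the gradient at x_0 and apply the update.
f'(x) = 18*x - 10
f'(9.6494) = 18*9.6494 - 10 = 163.6892
x_1 = 9.6494 - 0.005*163.6892 = 8.831


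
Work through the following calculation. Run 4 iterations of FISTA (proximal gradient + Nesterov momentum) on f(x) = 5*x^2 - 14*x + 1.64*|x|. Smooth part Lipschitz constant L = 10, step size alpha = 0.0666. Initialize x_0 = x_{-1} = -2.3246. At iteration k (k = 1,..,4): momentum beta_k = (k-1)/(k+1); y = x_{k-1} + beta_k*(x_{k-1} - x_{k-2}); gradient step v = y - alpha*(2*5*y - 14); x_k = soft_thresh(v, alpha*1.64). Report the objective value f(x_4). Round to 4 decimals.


FISTA on f(x) = 5*x^2 - 14*x + 1.64*|x|
L = 10, alpha = 0.0666
Iteration 1: beta = 0.0, y = -2.3246 + 0.0*(-2.3246 + 2.3246) = -2.3246
  grad(y) = -37.246, v = y - alpha*grad = 0.156
  prox(v) = soft_thresh(0.156, 0.1092) = 0.0468
Iteration 2: beta = 0.3333, y = 0.0468 + 0.3333*(0.0468 + 2.3246) = 0.8372
  grad(y) = -5.6279, v = y - alpha*grad = 1.212
  prox(v) = soft_thresh(1.212, 0.1092) = 1.1028
Iteration 3: beta = 0.5, y = 1.1028 + 0.5*(1.1028 - 0.0468) = 1.6308
  grad(y) = 2.3083, v = y - alpha*grad = 1.4771
  prox(v) = soft_thresh(1.4771, 0.1092) = 1.3679
Iteration 4: beta = 0.6, y = 1.3679 + 0.6*(1.3679 - 1.1028) = 1.5269
  grad(y) = 1.2691, v = y - alpha*grad = 1.4424
  prox(v) = soft_thresh(1.4424, 0.1092) = 1.3332
f(x_4) = 5*1.3332^2 - 14*1.3332 + 1.64*|1.3332| = -7.5913


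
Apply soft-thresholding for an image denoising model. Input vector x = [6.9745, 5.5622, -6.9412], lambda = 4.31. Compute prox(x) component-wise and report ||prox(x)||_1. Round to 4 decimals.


Soft-thresholding with lambda = 4.31:
prox(6.9745) = sign(6.9745)*max(|6.9745| - 4.31, 0) = 2.6645
prox(5.5622) = sign(5.5622)*max(|5.5622| - 4.31, 0) = 1.2522
prox(-6.9412) = sign(-6.9412)*max(|-6.9412| - 4.31, 0) = -2.6312
prox(x) = [2.6645, 1.2522, -2.6312]
||prox(x)||_1 = 2.6645 + 1.2522 + 2.6312 = 6.5479


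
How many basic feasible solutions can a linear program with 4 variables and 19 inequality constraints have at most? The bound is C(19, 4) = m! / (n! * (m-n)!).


Each vertex corresponds to some choice of n active constraints out of m, so the number of vertices is at most C(m, n) = m! / (n!(m-n)!).
m = 19, n = 4
Numerator: 19 * 18 * 17 * 16
Denominator: 4! = 24
C(19, 4) = 3876


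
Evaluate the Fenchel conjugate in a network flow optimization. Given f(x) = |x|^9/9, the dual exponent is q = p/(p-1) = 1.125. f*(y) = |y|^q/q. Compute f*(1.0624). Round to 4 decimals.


The conjugate exponent q satisfies 1/p + 1/q = 1.
p = 9, so q = 9/(9 - 1) = 1.125
|y|^q = 1.0624^1.125 = 1.0705
f*(1.0624) = 1.0705 / 1.125 = 0.9515


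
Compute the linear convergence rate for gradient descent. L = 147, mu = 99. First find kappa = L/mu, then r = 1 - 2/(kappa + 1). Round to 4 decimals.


Step 1: Compute the condition number.
kappa = L/mu = 147/99 = 1.4848
Step 2: Compute the convergence rate.
r = 1 - 2/(kappa + 1) = 1 - 2*mu/(L + mu) = (L - mu)/(L + mu) = 48/246 = 0.1951


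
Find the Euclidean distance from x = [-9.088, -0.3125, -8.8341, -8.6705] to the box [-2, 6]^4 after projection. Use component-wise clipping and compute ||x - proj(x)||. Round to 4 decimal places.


Project each component onto [-2, 6].
clip(-9.088) = -2.0, clip(-0.3125) = -0.3125, clip(-8.8341) = -2.0, clip(-8.6705) = -2.0
Projection = [-2.0, -0.3125, -2.0, -2.0]
Squared diffs: [50.2397, 0.0, 46.7049, 44.4956]
Distance = sqrt(141.4402) = 11.8929


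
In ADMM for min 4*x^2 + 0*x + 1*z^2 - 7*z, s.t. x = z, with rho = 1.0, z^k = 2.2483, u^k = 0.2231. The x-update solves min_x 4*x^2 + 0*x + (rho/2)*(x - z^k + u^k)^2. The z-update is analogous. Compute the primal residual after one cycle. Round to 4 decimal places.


ADMM iteration with rho = 1.0, z^k = 2.2483, u^k = 0.2231
Step 1: x-update.
Minimize 4*x^2 + 0*x + (1.0/2)*(x - 2.2483 + 0.2231)^2
FOC: (2*4 + 1.0)*x = 0 + 1.0*(2.2483 - 0.2231)
x^{k+1} = 0.225
Step 2: z-update.
Minimize 1*z^2 - 7*z + (1.0/2)*(0.225 - z + 0.2231)^2
FOC: (2*1 + 1.0)*z = 7 + 1.0*(0.225 + 0.2231)
z^{k+1} = 2.4827
Step 3: u-update.
u^{k+1} = 0.2231 + 0.225 - 2.4827 = -2.0346
Step 4: Primal residual = |0.225 - 2.4827| = 2.2577


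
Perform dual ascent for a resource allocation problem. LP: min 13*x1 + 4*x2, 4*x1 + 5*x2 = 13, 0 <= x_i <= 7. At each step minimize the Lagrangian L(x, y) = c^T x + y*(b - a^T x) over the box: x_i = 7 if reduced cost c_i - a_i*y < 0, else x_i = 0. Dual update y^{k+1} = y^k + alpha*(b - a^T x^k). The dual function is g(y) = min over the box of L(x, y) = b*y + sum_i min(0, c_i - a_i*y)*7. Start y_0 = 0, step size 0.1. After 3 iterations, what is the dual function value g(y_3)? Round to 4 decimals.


Dual ascent for LP: min 13*x1 + 4*x2, 4*x1 + 5*x2 = 13, 0 <= x_i <= 7
Step 1: y^k = 0.0, reduced costs: (13.0, 4.0)
  x^k = (0.0, 0.0), subgradient = b - a^T x = 13.0
  y^{k+1} = 0.0 + 0.1*13.0 = 1.3
Step 2: y^k = 1.3, reduced costs: (7.8, -2.5)
  x^k = (0.0, 7.0), subgradient = b - a^T x = -22.0
  y^{k+1} = 1.3 + 0.1*-22.0 = -0.9
Step 3: y^k = -0.9, reduced costs: (16.6, 8.5)
  x^k = (0.0, 0.0), subgradient = b - a^T x = 13.0
  y^{k+1} = -0.9 + 0.1*13.0 = 0.4
Dual objective at y_3 = 0.4: reduced costs (11.4, 2.0), box minimizer x = (0.0, 0.0)
g(y_3) = b*y + (c1 - a1*y)*x1 + (c2 - a2*y)*x2 = 13*0.4 + 11.4*0.0 + 2.0*0.0 = 5.2 + 0.0 + 0.0 = 5.2


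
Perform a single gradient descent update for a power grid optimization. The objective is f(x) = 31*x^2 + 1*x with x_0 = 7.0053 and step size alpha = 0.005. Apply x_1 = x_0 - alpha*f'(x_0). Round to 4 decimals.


We compute the gradient at x_0 and apply the update.
f'(x) = 62*x + 1
f'(7.0053) = 62*7.0053 + 1 = 435.3286
x_1 = 7.0053 - 0.005*435.3286 = 4.8287


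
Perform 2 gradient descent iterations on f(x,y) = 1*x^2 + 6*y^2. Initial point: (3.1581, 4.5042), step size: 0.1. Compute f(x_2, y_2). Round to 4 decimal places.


Gradient descent on f(x,y) = 1*x^2 + 6*y^2.
Starting point: (3.1581, 4.5042), alpha = 0.1
Step 1: grad_x = 2*1*3.1581 = 6.3162, grad_y = 2*6*4.5042 = 54.0504
  x_1 = 3.1581 - 0.1*6.3162 = 2.5265
  y_1 = 4.5042 - 0.1*54.0504 = -0.9008
Step 2: grad_x = 2*1*2.5265 = 5.053, grad_y = 2*6*-0.9008 = -10.8101
  x_2 = 2.5265 - 0.1*5.053 = 2.0212
  y_2 = -0.9008 - 0.1*-10.8101 = 0.1802
f(2.0212, 0.1802) = 1*2.0212^2 + 6*0.1802^2 = 4.2799


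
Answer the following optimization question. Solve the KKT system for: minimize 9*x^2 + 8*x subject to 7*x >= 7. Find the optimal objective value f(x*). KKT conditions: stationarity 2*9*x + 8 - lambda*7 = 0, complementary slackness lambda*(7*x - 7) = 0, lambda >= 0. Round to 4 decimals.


Step 1: Try lambda = 0 (constraint inactive).
x_unc = -8/(2*9) = -0.4444
Check: 7*-0.4444 = -3.1108 < 7 -- violated!
Step 2: Constraint must be active: 7*x = 7
x* = 7/7 = 1.0
lambda = (2*9*1.0 + 8)/7 = 3.7143
Step 3: Compute optimal value.
f(x*) = 9*1.0^2 + 8*1.0 = 17.0


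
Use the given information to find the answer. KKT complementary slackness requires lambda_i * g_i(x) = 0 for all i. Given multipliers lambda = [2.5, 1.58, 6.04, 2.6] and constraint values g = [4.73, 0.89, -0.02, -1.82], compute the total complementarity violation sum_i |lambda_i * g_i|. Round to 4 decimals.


KKT complementary slackness check:
lambda_1 * g_1 = 2.5 * 4.73 = 11.825
lambda_2 * g_2 = 1.58 * 0.89 = 1.4062
lambda_3 * g_3 = 6.04 * -0.02 = -0.1208
lambda_4 * g_4 = 2.6 * -1.82 = -4.732
Total violation = 11.825 + 1.4062 + 0.1208 + 4.732 = 18.084


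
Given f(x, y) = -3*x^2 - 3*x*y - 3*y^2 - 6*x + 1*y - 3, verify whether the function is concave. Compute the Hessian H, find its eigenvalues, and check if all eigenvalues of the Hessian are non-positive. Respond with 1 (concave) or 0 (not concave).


The Hessian of f(x,y) = -3*x^2 - 3*x*y - 3*y^2 - 6*x + 1*y - 3 is:
H = [[-6, -3], [-3, -6]]
Trace = -6 - 6 = -12
Determinant = -6*-6 - (-3)^2 = 27
Discriminant = (-12)^2 - 4*27 = 36.0
Eigenvalues: lambda_1 = -9.0, lambda_2 = -3.0
The function is concave.

1


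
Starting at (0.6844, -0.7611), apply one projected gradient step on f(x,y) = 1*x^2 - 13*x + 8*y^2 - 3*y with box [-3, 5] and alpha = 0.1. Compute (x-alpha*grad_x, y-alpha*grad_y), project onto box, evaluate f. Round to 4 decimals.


Step 1: Compute gradient at (0.6844, -0.7611).
grad_x = 2*1*0.6844 - 13 = -11.6312
grad_y = 2*8*-0.7611 - 3 = -15.1776
Step 2: Gradient step.
x_raw = 0.6844 - 0.1*-11.6312 = 1.8475
y_raw = -0.7611 - 0.1*-15.1776 = 0.7567
Step 3: Project onto [-3, 5].
x_proj = clip(1.8475) = 1.8475
y_proj = clip(0.7567) = 0.7567
Step 4: Evaluate f.
f(1.8475, 0.7567) = -18.2941


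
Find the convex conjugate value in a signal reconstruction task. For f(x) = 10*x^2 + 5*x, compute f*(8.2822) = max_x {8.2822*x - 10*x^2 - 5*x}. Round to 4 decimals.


f*(y) = sup_x {y*x - a*x^2 - b*x} = sup_x {(y-b)*x - a*x^2}
FOC: (y - b) - 2a*x = 0 => x* = (y - b)/(2a)
x* = (8.2822 - 5)/(2*10) = 0.1641
f*(8.2822) = (y-b)^2/(4a) = (8.2822 - 5)^2/(4*10)
= 10.7728/40 = 0.2693


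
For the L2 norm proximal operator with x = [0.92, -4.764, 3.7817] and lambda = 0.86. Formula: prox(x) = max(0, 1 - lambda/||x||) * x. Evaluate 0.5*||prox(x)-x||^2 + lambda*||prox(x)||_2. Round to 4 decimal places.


Step 1: Compute ||x||.
||x|| = 6.1517
Step 2: Compute scaling factor.
scale = max(0, 1 - 0.86/6.1517) = 0.8602
Step 3: prox(x) = [0.7914, -4.098, 3.253]
||prox(x)|| = 5.2917
Step 4: Proximal objective.
0.5*||prox-x||^2 = 0.3698
lambda*||prox|| = 4.5509
Total = 4.9207


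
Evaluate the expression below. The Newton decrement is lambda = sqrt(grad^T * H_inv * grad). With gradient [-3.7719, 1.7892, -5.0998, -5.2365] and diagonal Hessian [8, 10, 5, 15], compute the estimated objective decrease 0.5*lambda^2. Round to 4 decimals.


Step 1: H is diagonal, so H^(-1) * g = [-0.4715, 0.1789, -1.02, -0.3491].
Step 2: g^T H^(-1) g = sum_i g_i^2 / H_ii
  = (-3.7719)^2/8 + (1.7892)^2/10 + (-5.0998)^2/5 + (-5.2365)^2/15
  = 1.7784 + 0.3201 + 5.2016 + 1.8281 = 9.1282
Step 3: Objective decrease = 0.5 * g^T H^(-1) g = 4.5641


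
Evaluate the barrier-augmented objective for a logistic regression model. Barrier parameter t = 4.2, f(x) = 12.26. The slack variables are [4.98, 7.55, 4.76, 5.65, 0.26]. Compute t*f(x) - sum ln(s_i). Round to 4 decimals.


Step 1: Compute log-barrier.
ln values: [1.6054, 2.0215, 1.5602, 1.7317, -1.3471]
phi = -(1.6054 + 2.0215 + 1.5602 + 1.7317 - 1.3471) = -5.5718
Step 2: Compute augmented objective.
t*f(x) = 4.2*12.26 = 51.492
Total = 51.492 - 5.5718 = 45.9202


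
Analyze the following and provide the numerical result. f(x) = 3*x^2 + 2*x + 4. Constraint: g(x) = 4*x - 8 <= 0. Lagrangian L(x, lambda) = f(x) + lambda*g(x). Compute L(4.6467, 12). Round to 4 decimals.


Step 1: Evaluate f(x).
f(4.6467) = 3*4.6467^2 + 2*4.6467 + 4 = 78.0689
Step 2: Evaluate g(x).
g(4.6467) = 4*4.6467 - 8 = 10.5868
Step 3: Compute Lagrangian.
L = 78.0689 + 12*10.5868 = 205.1105


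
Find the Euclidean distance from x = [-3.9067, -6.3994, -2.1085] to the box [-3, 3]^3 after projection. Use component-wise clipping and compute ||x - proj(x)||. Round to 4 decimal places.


Project each component onto [-3, 3].
clip(-3.9067) = -3.0, clip(-6.3994) = -3.0, clip(-2.1085) = -2.1085
Projection = [-3.0, -3.0, -2.1085]
Squared diffs: [0.8221, 11.5559, 0.0]
Distance = sqrt(12.378) = 3.5182


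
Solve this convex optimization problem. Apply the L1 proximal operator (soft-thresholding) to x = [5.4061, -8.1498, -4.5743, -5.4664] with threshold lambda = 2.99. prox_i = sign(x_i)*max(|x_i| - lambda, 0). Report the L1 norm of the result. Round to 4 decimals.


Soft-thresholding with lambda = 2.99:
prox(5.4061) = sign(5.4061)*max(|5.4061| - 2.99, 0) = 2.4161
prox(-8.1498) = sign(-8.1498)*max(|-8.1498| - 2.99, 0) = -5.1598
prox(-4.5743) = sign(-4.5743)*max(|-4.5743| - 2.99, 0) = -1.5843
prox(-5.4664) = sign(-5.4664)*max(|-5.4664| - 2.99, 0) = -2.4764
prox(x) = [2.4161, -5.1598, -1.5843, -2.4764]
||prox(x)||_1 = 2.4161 + 5.1598 + 1.5843 + 2.4764 = 11.6366


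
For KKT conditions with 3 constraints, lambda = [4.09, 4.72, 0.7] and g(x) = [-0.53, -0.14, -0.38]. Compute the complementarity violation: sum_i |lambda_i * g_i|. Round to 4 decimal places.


KKT complementary slackness check:
lambda_1 * g_1 = 4.09 * -0.53 = -2.1677
lambda_2 * g_2 = 4.72 * -0.14 = -0.6608
lambda_3 * g_3 = 0.7 * -0.38 = -0.266
Total violation = 2.1677 + 0.6608 + 0.266 = 3.0945


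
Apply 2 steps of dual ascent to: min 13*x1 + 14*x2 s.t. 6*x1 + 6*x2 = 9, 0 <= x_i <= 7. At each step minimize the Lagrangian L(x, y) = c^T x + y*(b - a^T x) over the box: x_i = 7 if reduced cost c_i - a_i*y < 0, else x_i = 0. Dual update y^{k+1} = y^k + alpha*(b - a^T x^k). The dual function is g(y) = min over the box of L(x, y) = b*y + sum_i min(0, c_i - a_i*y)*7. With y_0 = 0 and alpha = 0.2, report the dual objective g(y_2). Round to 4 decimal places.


Dual ascent for LP: min 13*x1 + 14*x2, 6*x1 + 6*x2 = 9, 0 <= x_i <= 7
Step 1: y^k = 0.0, reduced costs: (13.0, 14.0)
  x^k = (0.0, 0.0), subgradient = b - a^T x = 9.0
  y^{k+1} = 0.0 + 0.2*9.0 = 1.8
Step 2: y^k = 1.8, reduced costs: (2.2, 3.2)
  x^k = (0.0, 0.0), subgradient = b - a^T x = 9.0
  y^{k+1} = 1.8 + 0.2*9.0 = 3.6
Dual objective at y_2 = 3.6: reduced costs (-8.6, -7.6), box minimizer x = (7.0, 7.0)
g(y_2) = b*y + (c1 - a1*y)*x1 + (c2 - a2*y)*x2 = 9*3.6 + (-8.6)*7.0 + (-7.6)*7.0 = 32.4 - 60.2 - 53.2 = -81.0


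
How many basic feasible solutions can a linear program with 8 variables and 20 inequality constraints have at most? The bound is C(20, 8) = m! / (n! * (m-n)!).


Each vertex corresponds to some choice of n active constraints out of m, so the number of vertices is at most C(m, n) = m! / (n!(m-n)!).
m = 20, n = 8
Numerator: 20 * 19 * 18 * 17 * 16 * 15 * 14 * 13
Denominator: 8! = 40320
C(20, 8) = 125970


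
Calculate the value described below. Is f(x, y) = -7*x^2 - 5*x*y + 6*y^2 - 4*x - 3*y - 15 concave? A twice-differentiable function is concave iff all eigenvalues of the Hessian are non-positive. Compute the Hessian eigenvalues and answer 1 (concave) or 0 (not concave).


The Hessian of f(x,y) = -7*x^2 - 5*x*y + 6*y^2 - 4*x - 3*y - 15 is:
H = [[-14, -5], [-5, 12]]
Trace = -14 + 12 = -2
Determinant = -14*12 - (-5)^2 = -193
Discriminant = (-2)^2 - 4*-193 = 776.0
Eigenvalues: lambda_1 = -14.9284, lambda_2 = 12.9284
The function is not concave.

0


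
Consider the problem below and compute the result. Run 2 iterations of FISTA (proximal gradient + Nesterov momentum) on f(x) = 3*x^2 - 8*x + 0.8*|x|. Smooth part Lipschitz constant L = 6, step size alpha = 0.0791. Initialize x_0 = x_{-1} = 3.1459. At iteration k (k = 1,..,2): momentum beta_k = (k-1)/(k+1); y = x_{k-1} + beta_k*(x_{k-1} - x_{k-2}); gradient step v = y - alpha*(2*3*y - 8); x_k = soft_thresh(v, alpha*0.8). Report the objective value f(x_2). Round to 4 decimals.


FISTA on f(x) = 3*x^2 - 8*x + 0.8*|x|
L = 6, alpha = 0.0791
Iteration 1: beta = 0.0, y = 3.1459 + 0.0*(3.1459 - 3.1459) = 3.1459
  grad(y) = 10.8754, v = y - alpha*grad = 2.2857
  prox(v) = soft_thresh(2.2857, 0.0633) = 2.2224
Iteration 2: beta = 0.3333, y = 2.2224 + 0.3333*(2.2224 - 3.1459) = 1.9145
  grad(y) = 3.4872, v = y - alpha*grad = 1.6387
  prox(v) = soft_thresh(1.6387, 0.0633) = 1.5754
f(x_2) = 3*1.5754^2 - 8*1.5754 + 0.8*|1.5754| = -3.8972


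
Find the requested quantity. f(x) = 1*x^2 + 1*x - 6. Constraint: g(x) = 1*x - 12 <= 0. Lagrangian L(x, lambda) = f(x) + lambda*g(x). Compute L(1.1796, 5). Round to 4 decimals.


Step 1: Evaluate f(x).
f(1.1796) = 1*1.1796^2 + 1*1.1796 - 6 = -3.4289
Step 2: Evaluate g(x).
g(1.1796) = 1*1.1796 - 12 = -10.8204
Step 3: Compute Lagrangian.
L = -3.4289 + 5*-10.8204 = -57.5309


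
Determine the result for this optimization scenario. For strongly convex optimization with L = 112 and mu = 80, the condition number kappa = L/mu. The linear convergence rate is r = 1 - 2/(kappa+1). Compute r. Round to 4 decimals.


Step 1: Compute the condition number.
kappa = L/mu = 112/80 = 1.4
Step 2: Compute the convergence rate.
r = 1 - 2/(kappa + 1) = 1 - 2*mu/(L + mu) = (L - mu)/(L + mu) = 32/192 = 0.1667


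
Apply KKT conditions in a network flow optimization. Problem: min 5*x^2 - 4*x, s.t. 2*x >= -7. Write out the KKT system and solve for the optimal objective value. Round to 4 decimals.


Step 1: Try lambda = 0 (constraint inactive).
Stationarity: 2*5*x - 4 = 0
x* = 4/(2*5) = 0.4
Check constraint: 2*0.4 = 0.8 >= -7 -- satisfied.
Step 2: Compute optimal value.
f(x*) = 5*0.4^2 - 4*0.4 = -0.8


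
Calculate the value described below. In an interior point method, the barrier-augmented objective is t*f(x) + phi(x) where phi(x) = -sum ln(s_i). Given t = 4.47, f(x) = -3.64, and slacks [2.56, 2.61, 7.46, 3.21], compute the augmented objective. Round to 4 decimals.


Step 1: Compute log-barrier.
ln values: [0.94, 0.9594, 2.0096, 1.1663]
phi = -(0.94 + 0.9594 + 2.0096 + 1.1663) = -5.0752
Step 2: Compute augmented objective.
t*f(x) = 4.47*-3.64 = -16.2708
Total = -16.2708 - 5.0752 = -21.346


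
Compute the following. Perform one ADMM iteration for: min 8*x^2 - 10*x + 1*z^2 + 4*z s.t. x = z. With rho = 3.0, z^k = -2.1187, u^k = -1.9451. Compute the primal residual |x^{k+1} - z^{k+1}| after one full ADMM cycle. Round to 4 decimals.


ADMM iteration with rho = 3.0, z^k = -2.1187, u^k = -1.9451
Step 1: x-update.
Minimize 8*x^2 - 10*x + (3.0/2)*(x + 2.1187 - 1.9451)^2
FOC: (2*8 + 3.0)*x = 10 + 3.0*(-2.1187 + 1.9451)
x^{k+1} = 0.4989
Step 2: z-update.
Minimize 1*z^2 + 4*z + (3.0/2)*(0.4989 - z - 1.9451)^2
FOC: (2*1 + 3.0)*z = -4 + 3.0*(0.4989 - 1.9451)
z^{k+1} = -1.6677
Step 3: u-update.
u^{k+1} = -1.9451 + 0.4989 + 1.6677 = 0.2215
Step 4: Primal residual = |0.4989 + 1.6677| = 2.1666


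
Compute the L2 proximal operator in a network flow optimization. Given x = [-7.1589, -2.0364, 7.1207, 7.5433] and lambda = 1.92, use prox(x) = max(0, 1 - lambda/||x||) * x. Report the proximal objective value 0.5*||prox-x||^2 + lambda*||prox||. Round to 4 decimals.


Step 1: Compute ||x||.
||x|| = 12.7672
Step 2: Compute scaling factor.
scale = max(0, 1 - 1.92/12.7672) = 0.8496
Step 3: prox(x) = [-6.0823, -1.7302, 6.0499, 6.4089]
||prox(x)|| = 10.8472
Step 4: Proximal objective.
0.5*||prox-x||^2 = 1.8432
lambda*||prox|| = 20.8266
Total = 22.6699


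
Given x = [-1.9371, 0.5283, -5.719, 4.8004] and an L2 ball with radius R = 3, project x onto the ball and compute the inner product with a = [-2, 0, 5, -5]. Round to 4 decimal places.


Step 1: Compute ||x|| (intermediates to 6 decimals).
||x|| = sqrt((-1.9371)^2 + 0.5283^2 + (-5.719)^2 + 4.8004^2) = 7.731899
Step 2: Project.
Since ||x|| > R, scale = R/||x|| = 3/7.731899 = 0.388003, proj(x) = scale * x
proj(x) = [-0.751601, 0.204982, -2.218989, 1.86257]
Step 3: Dot product.
a^T * proj(x) = -2*(-0.751601) + 0*0.204982 + 5*(-2.218989) - 5*1.86257 = -18.9046


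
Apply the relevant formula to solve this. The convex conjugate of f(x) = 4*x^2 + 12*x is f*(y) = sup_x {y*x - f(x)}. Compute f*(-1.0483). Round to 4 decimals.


f*(y) = sup_x {y*x - a*x^2 - b*x} = sup_x {(y-b)*x - a*x^2}
FOC: (y - b) - 2a*x = 0 => x* = (y - b)/(2a)
x* = (-1.0483 - 12)/(2*4) = -1.631
f*(-1.0483) = (y-b)^2/(4a) = (-1.0483 - 12)^2/(4*4)
= 170.2581/16 = 10.6411


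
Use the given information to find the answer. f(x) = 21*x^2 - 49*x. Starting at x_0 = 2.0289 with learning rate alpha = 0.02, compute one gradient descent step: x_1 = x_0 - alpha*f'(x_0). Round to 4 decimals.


We compute the gradient at x_0 and apply the update.
f'(x) = 42*x - 49
f'(2.0289) = 42*2.0289 - 49 = 36.2138
x_1 = 2.0289 - 0.02*36.2138 = 1.3046


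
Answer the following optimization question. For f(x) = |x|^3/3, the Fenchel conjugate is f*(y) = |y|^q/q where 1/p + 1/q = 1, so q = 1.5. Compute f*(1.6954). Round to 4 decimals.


The conjugate exponent q satisfies 1/p + 1/q = 1.
p = 3, so q = 3/(3 - 1) = 1.5
|y|^q = 1.6954^1.5 = 2.2075
f*(1.6954) = 2.2075 / 1.5 = 1.4717


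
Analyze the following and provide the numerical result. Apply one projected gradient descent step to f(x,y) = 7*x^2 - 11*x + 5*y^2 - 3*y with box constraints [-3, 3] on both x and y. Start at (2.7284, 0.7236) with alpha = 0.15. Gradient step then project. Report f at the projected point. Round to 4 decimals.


Step 1: Compute gradient at (2.7284, 0.7236).
grad_x = 2*7*2.7284 - 11 = 27.1976
grad_y = 2*5*0.7236 - 3 = 4.236
Step 2: Gradient step.
x_raw = 2.7284 - 0.15*27.1976 = -1.3512
y_raw = 0.7236 - 0.15*4.236 = 0.0882
Step 3: Project onto [-3, 3].
x_proj = clip(-1.3512) = -1.3512
y_proj = clip(0.0882) = 0.0882
Step 4: Evaluate f.
f(-1.3512, 0.0882) = 27.4189


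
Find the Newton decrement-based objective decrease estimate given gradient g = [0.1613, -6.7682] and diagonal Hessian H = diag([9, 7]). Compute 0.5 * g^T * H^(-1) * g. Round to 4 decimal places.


Step 1: H is diagonal, so H^(-1) * g = [0.0179, -0.9669].
Step 2: g^T H^(-1) g = sum_i g_i^2 / H_ii
  = (0.1613)^2/9 + (-6.7682)^2/7
  = 0.0029 + 6.5441 = 6.547
Step 3: Objective decrease = 0.5 * g^T H^(-1) g = 3.2735


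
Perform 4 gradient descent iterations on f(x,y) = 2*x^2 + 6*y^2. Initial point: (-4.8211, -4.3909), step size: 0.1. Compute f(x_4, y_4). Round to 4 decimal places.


Gradient descent on f(x,y) = 2*x^2 + 6*y^2.
Starting point: (-4.8211, -4.3909), alpha = 0.1
Step 1: grad_x = 2*2*-4.8211 = -19.2844, grad_y = 2*6*-4.3909 = -52.6908
  x_1 = -4.8211 - 0.1*-19.2844 = -2.8927
  y_1 = -4.3909 - 0.1*-52.6908 = 0.8782
Step 2: grad_x = 2*2*-2.8927 = -11.5706, grad_y = 2*6*0.8782 = 10.5382
  x_2 = -2.8927 - 0.1*-11.5706 = -1.7356
  y_2 = 0.8782 - 0.1*10.5382 = -0.1756
Step 3: grad_x = 2*2*-1.7356 = -6.9424, grad_y = 2*6*-0.1756 = -2.1076
  x_3 = -1.7356 - 0.1*-6.9424 = -1.0414
  y_3 = -0.1756 - 0.1*-2.1076 = 0.0351
Step 4: grad_x = 2*2*-1.0414 = -4.1654, grad_y = 2*6*0.0351 = 0.4215
  x_4 = -1.0414 - 0.1*-4.1654 = -0.6248
  y_4 = 0.0351 - 0.1*0.4215 = -0.007
f(-0.6248, -0.007) = 2*(-0.6248)^2 + 6*(-0.007)^2 = 0.7811


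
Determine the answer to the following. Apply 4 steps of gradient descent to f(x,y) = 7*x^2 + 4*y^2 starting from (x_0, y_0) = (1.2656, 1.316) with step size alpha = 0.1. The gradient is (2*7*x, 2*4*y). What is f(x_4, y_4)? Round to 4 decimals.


Gradient descent on f(x,y) = 7*x^2 + 4*y^2.
Starting point: (1.2656, 1.316), alpha = 0.1
Step 1: grad_x = 2*7*1.2656 = 17.7184, grad_y = 2*4*1.316 = 10.528
  x_1 = 1.2656 - 0.1*17.7184 = -0.5062
  y_1 = 1.316 - 0.1*10.528 = 0.2632
Step 2: grad_x = 2*7*-0.5062 = -7.0874, grad_y = 2*4*0.2632 = 2.1056
  x_2 = -0.5062 - 0.1*-7.0874 = 0.2025
  y_2 = 0.2632 - 0.1*2.1056 = 0.0526
Step 3: grad_x = 2*7*0.2025 = 2.8349, grad_y = 2*4*0.0526 = 0.4211
  x_3 = 0.2025 - 0.1*2.8349 = -0.081
  y_3 = 0.0526 - 0.1*0.4211 = 0.0105
Step 4: grad_x = 2*7*-0.081 = -1.134, grad_y = 2*4*0.0105 = 0.0842
  x_4 = -0.081 - 0.1*-1.134 = 0.0324
  y_4 = 0.0105 - 0.1*0.0842 = 0.0021
f(0.0324, 0.0021) = 7*0.0324^2 + 4*0.0021^2 = 0.0074


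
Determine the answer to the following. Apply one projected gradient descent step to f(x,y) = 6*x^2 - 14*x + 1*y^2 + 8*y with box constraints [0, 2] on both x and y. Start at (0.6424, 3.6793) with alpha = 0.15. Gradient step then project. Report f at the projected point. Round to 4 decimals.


Step 1: Compute gradient at (0.6424, 3.6793).
grad_x = 2*6*0.6424 - 14 = -6.2912
grad_y = 2*1*3.6793 + 8 = 15.3586
Step 2: Gradient step.
x_raw = 0.6424 - 0.15*-6.2912 = 1.5861
y_raw = 3.6793 - 0.15*15.3586 = 1.3755
Step 3: Project onto [0, 2].
x_proj = clip(1.5861) = 1.5861
y_proj = clip(1.3755) = 1.3755
Step 4: Evaluate f.
f(1.5861, 1.3755) = 5.7849


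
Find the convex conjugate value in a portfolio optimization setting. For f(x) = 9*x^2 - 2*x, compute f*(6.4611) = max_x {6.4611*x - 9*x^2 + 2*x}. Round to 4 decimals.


f*(y) = sup_x {y*x - a*x^2 - b*x} = sup_x {(y-b)*x - a*x^2}
FOC: (y - b) - 2a*x = 0 => x* = (y - b)/(2a)
x* = (6.4611 + 2)/(2*9) = 0.4701
f*(6.4611) = (y-b)^2/(4a) = (6.4611 + 2)^2/(4*9)
= 71.5902/36 = 1.9886


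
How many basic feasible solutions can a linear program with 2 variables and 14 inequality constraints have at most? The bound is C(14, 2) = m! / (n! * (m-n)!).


Each vertex corresponds to some choice of n active constraints out of m, so the number of vertices is at most C(m, n) = m! / (n!(m-n)!).
m = 14, n = 2
Numerator: 14 * 13
Denominator: 2! = 2
C(14, 2) = 91


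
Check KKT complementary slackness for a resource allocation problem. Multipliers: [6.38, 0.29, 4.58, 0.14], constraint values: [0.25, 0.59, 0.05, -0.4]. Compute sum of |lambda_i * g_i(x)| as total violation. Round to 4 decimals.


KKT complementary slackness check:
lambda_1 * g_1 = 6.38 * 0.25 = 1.595
lambda_2 * g_2 = 0.29 * 0.59 = 0.1711
lambda_3 * g_3 = 4.58 * 0.05 = 0.229
lambda_4 * g_4 = 0.14 * -0.4 = -0.056
Total violation = 1.595 + 0.1711 + 0.229 + 0.056 = 2.0511


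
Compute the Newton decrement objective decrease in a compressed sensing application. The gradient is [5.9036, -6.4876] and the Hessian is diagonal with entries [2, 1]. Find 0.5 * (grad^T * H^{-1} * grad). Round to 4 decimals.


Step 1: H is diagonal, so H^(-1) * g = [2.9518, -6.4876].
Step 2: g^T H^(-1) g = sum_i g_i^2 / H_ii
  = (5.9036)^2/2 + (-6.4876)^2/1
  = 17.4262 + 42.089 = 59.5152
Step 3: Objective decrease = 0.5 * g^T H^(-1) g = 29.7576


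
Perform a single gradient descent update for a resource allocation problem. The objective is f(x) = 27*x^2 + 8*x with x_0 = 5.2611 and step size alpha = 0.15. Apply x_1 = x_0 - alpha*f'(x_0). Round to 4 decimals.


We compute the gradient at x_0 and apply the update.
f'(x) = 54*x + 8
f'(5.2611) = 54*5.2611 + 8 = 292.0994
x_1 = 5.2611 - 0.15*292.0994 = -38.5538


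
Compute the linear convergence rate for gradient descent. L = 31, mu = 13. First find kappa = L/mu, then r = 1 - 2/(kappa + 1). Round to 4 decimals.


Step 1: Compute the condition number.
kappa = L/mu = 31/13 = 2.3846
Step 2: Compute the convergence rate.
r = 1 - 2/(kappa + 1) = 1 - 2*mu/(L + mu) = (L - mu)/(L + mu) = 18/44 = 0.4091


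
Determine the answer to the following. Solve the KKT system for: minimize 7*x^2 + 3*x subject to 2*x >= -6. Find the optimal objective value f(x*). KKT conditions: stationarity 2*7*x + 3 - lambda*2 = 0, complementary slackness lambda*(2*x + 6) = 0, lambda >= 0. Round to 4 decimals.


Step 1: Try lambda = 0 (constraint inactive).
Stationarity: 2*7*x + 3 = 0
x* = -3/(2*7) = -3/14 = -0.2143 (rounded; the exact value -3/14 is used below)
Check constraint: 2*-0.2143 = -0.4286 >= -6 -- satisfied.
Step 2: Compute optimal value.
f(x*) = 7*(-3/14)^2 + 3*(-3/14) = -0.3214


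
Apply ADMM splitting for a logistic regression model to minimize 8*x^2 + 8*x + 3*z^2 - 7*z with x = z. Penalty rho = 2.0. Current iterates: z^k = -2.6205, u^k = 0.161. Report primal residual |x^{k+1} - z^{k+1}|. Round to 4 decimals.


ADMM iteration with rho = 2.0, z^k = -2.6205, u^k = 0.161
Step 1: x-update.
Minimize 8*x^2 + 8*x + (2.0/2)*(x + 2.6205 + 0.161)^2
FOC: (2*8 + 2.0)*x = -8 + 2.0*(-2.6205 - 0.161)
x^{k+1} = -0.7535
Step 2: z-update.
Minimize 3*z^2 - 7*z + (2.0/2)*(-0.7535 - z + 0.161)^2
FOC: (2*3 + 2.0)*z = 7 + 2.0*(-0.7535 + 0.161)
z^{k+1} = 0.7269
Step 3: u-update.
u^{k+1} = 0.161 - 0.7535 - 0.7269 = -1.3194
Step 4: Primal residual = |-0.7535 - 0.7269| = 1.4804
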